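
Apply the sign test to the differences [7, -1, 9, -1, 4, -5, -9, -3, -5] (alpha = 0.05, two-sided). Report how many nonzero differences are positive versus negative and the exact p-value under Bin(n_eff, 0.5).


Step 1: Discard zero differences. Original n = 9; n_eff = number of nonzero differences = 9.
Nonzero differences (with sign): +7, -1, +9, -1, +4, -5, -9, -3, -5
Step 2: Count signs: positive = 3, negative = 6.
Step 3: Under H0: P(positive) = 0.5, so the number of positives S ~ Bin(9, 0.5).
Step 4: Two-sided exact p-value = sum of Bin(9,0.5) probabilities at or below the observed probability = 0.507812.
Step 5: alpha = 0.05. fail to reject H0.

n_eff = 9, pos = 3, neg = 6, p = 0.507812, fail to reject H0.


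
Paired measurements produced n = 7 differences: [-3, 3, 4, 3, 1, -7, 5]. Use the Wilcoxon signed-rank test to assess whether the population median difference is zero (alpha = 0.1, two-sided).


Step 1: Drop any zero differences (none here) and take |d_i|.
|d| = [3, 3, 4, 3, 1, 7, 5]
Step 2: Midrank |d_i| (ties get averaged ranks).
ranks: |3|->3, |3|->3, |4|->5, |3|->3, |1|->1, |7|->7, |5|->6
Step 3: Attach original signs; sum ranks with positive sign and with negative sign.
W+ = 3 + 5 + 3 + 1 + 6 = 18
W- = 3 + 7 = 10
(Check: W+ + W- = 28 should equal n(n+1)/2 = 28.)
Step 4: Test statistic W = min(W+, W-) = 10.
Step 5: Ties in |d|, so use the tie-corrected normal approximation.
        E[W] = n(n+1)/4 = 7*8/4 = 14.
        Tie groups: |d|=3 (t=3); sum(t^3 - t) = 24.
        Var[W] = n(n+1)(2n+1)/24 - sum(t^3-t)/48 = 840/24 - 24/48 = 34.5.
        z = (W - E[W]) / sqrt(Var[W]) = (10 - 14) / 5.8737 = -0.6810.
        Two-sided p = 2*Phi(z) = 0.495868.
Step 6: alpha = 0.1. fail to reject H0.

W+ = 18, W- = 10, W = min = 10, p = 0.495868, fail to reject H0.


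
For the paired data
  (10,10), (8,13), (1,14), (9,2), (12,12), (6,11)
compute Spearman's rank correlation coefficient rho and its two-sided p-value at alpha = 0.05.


Step 1: Rank x and y separately (midranks; no ties here).
rank(x): 10->5, 8->3, 1->1, 9->4, 12->6, 6->2
rank(y): 10->2, 13->5, 14->6, 2->1, 12->4, 11->3
Step 2: d_i = R_x(i) - R_y(i); compute d_i^2.
  (5-2)^2=9, (3-5)^2=4, (1-6)^2=25, (4-1)^2=9, (6-4)^2=4, (2-3)^2=1
sum(d^2) = 52.
Step 3: rho = 1 - 6*52 / (6*(6^2 - 1)) = 1 - 312/210 = -0.485714.
Step 4: Under H0, t = rho * sqrt((n-2)/(1-rho^2)) = -1.1113 ~ t(4).
Step 5: Two-sided p-value from the t-distribution with 4 df = 0.328723.
Step 6: alpha = 0.05. fail to reject H0.

rho = -0.4857, p = 0.328723, fail to reject H0 at alpha = 0.05.


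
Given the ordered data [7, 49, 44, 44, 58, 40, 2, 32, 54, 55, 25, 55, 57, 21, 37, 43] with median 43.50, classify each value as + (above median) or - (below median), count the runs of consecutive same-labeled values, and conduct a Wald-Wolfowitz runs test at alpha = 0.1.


Step 1: Compute median = 43.50; label A = above, B = below.
Labels in order: BAAAABBBAABAABBB  (n_A = 8, n_B = 8)
Step 2: Count runs R = 7.
Step 3: Under H0 (random ordering), E[R] = 2*n_A*n_B/(n_A+n_B) + 1 = 2*8*8/16 + 1 = 9.0000.
        Var[R] = 2*n_A*n_B*(2*n_A*n_B - n_A - n_B) / ((n_A+n_B)^2 * (n_A+n_B-1)) = 14336/3840 = 3.7333.
        SD[R] = 1.9322.
Step 4: Continuity-corrected z = (R + 0.5 - E[R]) / SD[R] = (7 + 0.5 - 9.0000) / 1.9322 = -0.7763.
Step 5: Two-sided p-value via normal approximation = 2*(1 - Phi(|z|)) = 0.437558.
Step 6: alpha = 0.1. fail to reject H0.

R = 7, z = -0.7763, p = 0.437558, fail to reject H0.


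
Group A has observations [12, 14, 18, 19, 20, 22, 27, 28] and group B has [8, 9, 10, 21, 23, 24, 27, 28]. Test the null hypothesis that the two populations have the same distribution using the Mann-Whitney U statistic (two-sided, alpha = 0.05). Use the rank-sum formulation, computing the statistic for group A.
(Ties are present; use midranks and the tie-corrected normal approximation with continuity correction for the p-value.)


Step 1: Combine and sort all 16 observations; assign midranks.
sorted (value, group): (8,Y), (9,Y), (10,Y), (12,X), (14,X), (18,X), (19,X), (20,X), (21,Y), (22,X), (23,Y), (24,Y), (27,X), (27,Y), (28,X), (28,Y)
ranks: 8->1, 9->2, 10->3, 12->4, 14->5, 18->6, 19->7, 20->8, 21->9, 22->10, 23->11, 24->12, 27->13.5, 27->13.5, 28->15.5, 28->15.5
Step 2: Rank sum for X: R1 = 4 + 5 + 6 + 7 + 8 + 10 + 13.5 + 15.5 = 69.
Step 3: U_X = R1 - n1(n1+1)/2 = 69 - 8*9/2 = 69 - 36 = 33.
       U_Y = n1*n2 - U_X = 64 - 33 = 31.
Step 4: Ties are present, so use the tie-corrected normal approximation (with continuity correction) for the p-value.
Step 5: p-value = 0.958060; compare to alpha = 0.05. fail to reject H0.

U_X = 33, p = 0.958060, fail to reject H0 at alpha = 0.05.


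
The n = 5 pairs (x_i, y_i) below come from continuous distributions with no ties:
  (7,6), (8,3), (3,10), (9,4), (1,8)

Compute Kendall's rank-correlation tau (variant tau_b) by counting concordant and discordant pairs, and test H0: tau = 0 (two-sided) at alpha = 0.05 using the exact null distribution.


Step 1: Enumerate the 10 unordered pairs (i,j) with i<j and classify each by sign(x_j-x_i) * sign(y_j-y_i).
  (1,2):dx=+1,dy=-3->D; (1,3):dx=-4,dy=+4->D; (1,4):dx=+2,dy=-2->D; (1,5):dx=-6,dy=+2->D
  (2,3):dx=-5,dy=+7->D; (2,4):dx=+1,dy=+1->C; (2,5):dx=-7,dy=+5->D; (3,4):dx=+6,dy=-6->D
  (3,5):dx=-2,dy=-2->C; (4,5):dx=-8,dy=+4->D
Step 2: C = 2, D = 8, total pairs = 10.
Step 3: tau = (C - D)/(n(n-1)/2) = (2 - 8)/10 = -0.600000.
Step 4: Exact two-sided p-value (enumerate n! = 120 permutations of y under H0): p = 0.233333.
Step 5: alpha = 0.05. fail to reject H0.

tau_b = -0.6000 (C=2, D=8), p = 0.233333, fail to reject H0.


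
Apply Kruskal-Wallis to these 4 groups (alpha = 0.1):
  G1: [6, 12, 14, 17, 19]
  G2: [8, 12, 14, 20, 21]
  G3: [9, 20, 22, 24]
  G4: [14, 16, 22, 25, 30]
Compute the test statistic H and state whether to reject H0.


Step 1: Combine all N = 19 observations and assign midranks.
sorted (value, group, rank): (6,G1,1), (8,G2,2), (9,G3,3), (12,G1,4.5), (12,G2,4.5), (14,G1,7), (14,G2,7), (14,G4,7), (16,G4,9), (17,G1,10), (19,G1,11), (20,G2,12.5), (20,G3,12.5), (21,G2,14), (22,G3,15.5), (22,G4,15.5), (24,G3,17), (25,G4,18), (30,G4,19)
Step 2: Sum ranks within each group.
R_1 = 33.5 (n_1 = 5)
R_2 = 40 (n_2 = 5)
R_3 = 48 (n_3 = 4)
R_4 = 68.5 (n_4 = 5)
Step 3: H = 12/(N(N+1)) * sum(R_i^2/n_i) - 3(N+1)
     = 12/(19*20) * (33.5^2/5 + 40^2/5 + 48^2/4 + 68.5^2/5) - 3*20
     = 0.031579 * 2058.9 - 60
     = 5.017895.
Step 4: Ties present; correction factor C = 1 - 42/(19^3 - 19) = 0.993860. Corrected H = 5.017895 / 0.993860 = 5.048897.
Step 5: Under H0, H ~ chi^2(3); p-value = 0.168252.
Step 6: alpha = 0.1. fail to reject H0.

H = 5.0489, df = 3, p = 0.168252, fail to reject H0.


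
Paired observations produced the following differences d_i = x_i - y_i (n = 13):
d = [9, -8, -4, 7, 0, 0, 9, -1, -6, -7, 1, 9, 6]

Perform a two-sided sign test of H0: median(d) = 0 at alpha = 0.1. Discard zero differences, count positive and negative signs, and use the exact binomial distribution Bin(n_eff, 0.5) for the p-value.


Step 1: Discard zero differences. Original n = 13; n_eff = number of nonzero differences = 11.
Nonzero differences (with sign): +9, -8, -4, +7, +9, -1, -6, -7, +1, +9, +6
Step 2: Count signs: positive = 6, negative = 5.
Step 3: Under H0: P(positive) = 0.5, so the number of positives S ~ Bin(11, 0.5).
Step 4: Two-sided exact p-value = sum of Bin(11,0.5) probabilities at or below the observed probability = 1.000000.
Step 5: alpha = 0.1. fail to reject H0.

n_eff = 11, pos = 6, neg = 5, p = 1.000000, fail to reject H0.


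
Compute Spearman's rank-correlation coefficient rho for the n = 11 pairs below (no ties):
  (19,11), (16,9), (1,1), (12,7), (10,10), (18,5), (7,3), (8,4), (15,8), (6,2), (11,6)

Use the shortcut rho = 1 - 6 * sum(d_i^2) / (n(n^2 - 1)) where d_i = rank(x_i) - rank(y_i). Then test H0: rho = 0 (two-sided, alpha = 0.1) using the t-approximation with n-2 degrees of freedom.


Step 1: Rank x and y separately (midranks; no ties here).
rank(x): 19->11, 16->9, 1->1, 12->7, 10->5, 18->10, 7->3, 8->4, 15->8, 6->2, 11->6
rank(y): 11->11, 9->9, 1->1, 7->7, 10->10, 5->5, 3->3, 4->4, 8->8, 2->2, 6->6
Step 2: d_i = R_x(i) - R_y(i); compute d_i^2.
  (11-11)^2=0, (9-9)^2=0, (1-1)^2=0, (7-7)^2=0, (5-10)^2=25, (10-5)^2=25, (3-3)^2=0, (4-4)^2=0, (8-8)^2=0, (2-2)^2=0, (6-6)^2=0
sum(d^2) = 50.
Step 3: rho = 1 - 6*50 / (11*(11^2 - 1)) = 1 - 300/1320 = 0.772727.
Step 4: Under H0, t = rho * sqrt((n-2)/(1-rho^2)) = 3.6522 ~ t(9).
Step 5: Two-sided p-value from the t-distribution with 9 df = 0.005299.
Step 6: alpha = 0.1. reject H0.

rho = 0.7727, p = 0.005299, reject H0 at alpha = 0.1.


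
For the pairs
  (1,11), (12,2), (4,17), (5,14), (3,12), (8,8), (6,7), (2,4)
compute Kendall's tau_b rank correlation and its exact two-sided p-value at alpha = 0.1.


Step 1: Enumerate the 28 unordered pairs (i,j) with i<j and classify each by sign(x_j-x_i) * sign(y_j-y_i).
  (1,2):dx=+11,dy=-9->D; (1,3):dx=+3,dy=+6->C; (1,4):dx=+4,dy=+3->C; (1,5):dx=+2,dy=+1->C
  (1,6):dx=+7,dy=-3->D; (1,7):dx=+5,dy=-4->D; (1,8):dx=+1,dy=-7->D; (2,3):dx=-8,dy=+15->D
  (2,4):dx=-7,dy=+12->D; (2,5):dx=-9,dy=+10->D; (2,6):dx=-4,dy=+6->D; (2,7):dx=-6,dy=+5->D
  (2,8):dx=-10,dy=+2->D; (3,4):dx=+1,dy=-3->D; (3,5):dx=-1,dy=-5->C; (3,6):dx=+4,dy=-9->D
  (3,7):dx=+2,dy=-10->D; (3,8):dx=-2,dy=-13->C; (4,5):dx=-2,dy=-2->C; (4,6):dx=+3,dy=-6->D
  (4,7):dx=+1,dy=-7->D; (4,8):dx=-3,dy=-10->C; (5,6):dx=+5,dy=-4->D; (5,7):dx=+3,dy=-5->D
  (5,8):dx=-1,dy=-8->C; (6,7):dx=-2,dy=-1->C; (6,8):dx=-6,dy=-4->C; (7,8):dx=-4,dy=-3->C
Step 2: C = 11, D = 17, total pairs = 28.
Step 3: tau = (C - D)/(n(n-1)/2) = (11 - 17)/28 = -0.214286.
Step 4: Exact two-sided p-value (enumerate n! = 40320 permutations of y under H0): p = 0.548413.
Step 5: alpha = 0.1. fail to reject H0.

tau_b = -0.2143 (C=11, D=17), p = 0.548413, fail to reject H0.


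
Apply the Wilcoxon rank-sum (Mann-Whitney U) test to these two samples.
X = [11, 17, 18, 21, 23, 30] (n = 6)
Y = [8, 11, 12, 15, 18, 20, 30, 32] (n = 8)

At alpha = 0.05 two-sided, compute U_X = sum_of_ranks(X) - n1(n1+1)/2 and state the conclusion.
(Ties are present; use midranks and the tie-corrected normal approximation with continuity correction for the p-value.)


Step 1: Combine and sort all 14 observations; assign midranks.
sorted (value, group): (8,Y), (11,X), (11,Y), (12,Y), (15,Y), (17,X), (18,X), (18,Y), (20,Y), (21,X), (23,X), (30,X), (30,Y), (32,Y)
ranks: 8->1, 11->2.5, 11->2.5, 12->4, 15->5, 17->6, 18->7.5, 18->7.5, 20->9, 21->10, 23->11, 30->12.5, 30->12.5, 32->14
Step 2: Rank sum for X: R1 = 2.5 + 6 + 7.5 + 10 + 11 + 12.5 = 49.5.
Step 3: U_X = R1 - n1(n1+1)/2 = 49.5 - 6*7/2 = 49.5 - 21 = 28.5.
       U_Y = n1*n2 - U_X = 48 - 28.5 = 19.5.
Step 4: Ties are present, so use the tie-corrected normal approximation (with continuity correction) for the p-value.
Step 5: p-value = 0.604382; compare to alpha = 0.05. fail to reject H0.

U_X = 28.5, p = 0.604382, fail to reject H0 at alpha = 0.05.


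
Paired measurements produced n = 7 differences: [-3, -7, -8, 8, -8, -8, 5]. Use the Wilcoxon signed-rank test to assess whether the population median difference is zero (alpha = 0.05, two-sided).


Step 1: Drop any zero differences (none here) and take |d_i|.
|d| = [3, 7, 8, 8, 8, 8, 5]
Step 2: Midrank |d_i| (ties get averaged ranks).
ranks: |3|->1, |7|->3, |8|->5.5, |8|->5.5, |8|->5.5, |8|->5.5, |5|->2
Step 3: Attach original signs; sum ranks with positive sign and with negative sign.
W+ = 5.5 + 2 = 7.5
W- = 1 + 3 + 5.5 + 5.5 + 5.5 = 20.5
(Check: W+ + W- = 28 should equal n(n+1)/2 = 28.)
Step 4: Test statistic W = min(W+, W-) = 7.5.
Step 5: Ties in |d|, so use the tie-corrected normal approximation.
        E[W] = n(n+1)/4 = 7*8/4 = 14.
        Tie groups: |d|=8 (t=4); sum(t^3 - t) = 60.
        Var[W] = n(n+1)(2n+1)/24 - sum(t^3-t)/48 = 840/24 - 60/48 = 33.75.
        z = (W - E[W]) / sqrt(Var[W]) = (7.5 - 14) / 5.8095 = -1.1189.
        Two-sided p = 2*Phi(z) = 0.263199.
Step 6: alpha = 0.05. fail to reject H0.

W+ = 7.5, W- = 20.5, W = min = 7.5, p = 0.263199, fail to reject H0.


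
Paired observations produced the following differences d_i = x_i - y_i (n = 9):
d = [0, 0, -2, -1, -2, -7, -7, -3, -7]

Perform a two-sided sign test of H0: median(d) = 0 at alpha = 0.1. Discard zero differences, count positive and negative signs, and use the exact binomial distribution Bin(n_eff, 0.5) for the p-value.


Step 1: Discard zero differences. Original n = 9; n_eff = number of nonzero differences = 7.
Nonzero differences (with sign): -2, -1, -2, -7, -7, -3, -7
Step 2: Count signs: positive = 0, negative = 7.
Step 3: Under H0: P(positive) = 0.5, so the number of positives S ~ Bin(7, 0.5).
Step 4: Two-sided exact p-value = sum of Bin(7,0.5) probabilities at or below the observed probability = 0.015625.
Step 5: alpha = 0.1. reject H0.

n_eff = 7, pos = 0, neg = 7, p = 0.015625, reject H0.


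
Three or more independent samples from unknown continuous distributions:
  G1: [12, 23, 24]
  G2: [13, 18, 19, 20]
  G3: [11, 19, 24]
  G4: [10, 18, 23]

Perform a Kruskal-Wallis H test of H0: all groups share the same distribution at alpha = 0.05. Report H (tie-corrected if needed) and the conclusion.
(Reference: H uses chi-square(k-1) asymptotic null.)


Step 1: Combine all N = 13 observations and assign midranks.
sorted (value, group, rank): (10,G4,1), (11,G3,2), (12,G1,3), (13,G2,4), (18,G2,5.5), (18,G4,5.5), (19,G2,7.5), (19,G3,7.5), (20,G2,9), (23,G1,10.5), (23,G4,10.5), (24,G1,12.5), (24,G3,12.5)
Step 2: Sum ranks within each group.
R_1 = 26 (n_1 = 3)
R_2 = 26 (n_2 = 4)
R_3 = 22 (n_3 = 3)
R_4 = 17 (n_4 = 3)
Step 3: H = 12/(N(N+1)) * sum(R_i^2/n_i) - 3(N+1)
     = 12/(13*14) * (26^2/3 + 26^2/4 + 22^2/3 + 17^2/3) - 3*14
     = 0.065934 * 652 - 42
     = 0.989011.
Step 4: Ties present; correction factor C = 1 - 24/(13^3 - 13) = 0.989011. Corrected H = 0.989011 / 0.989011 = 1.000000.
Step 5: Under H0, H ~ chi^2(3); p-value = 0.801252.
Step 6: alpha = 0.05. fail to reject H0.

H = 1.0000, df = 3, p = 0.801252, fail to reject H0.


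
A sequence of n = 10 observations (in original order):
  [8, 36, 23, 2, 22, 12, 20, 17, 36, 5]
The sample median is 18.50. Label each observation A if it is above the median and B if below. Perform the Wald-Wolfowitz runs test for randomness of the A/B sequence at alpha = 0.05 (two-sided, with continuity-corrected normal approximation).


Step 1: Compute median = 18.50; label A = above, B = below.
Labels in order: BAABABABAB  (n_A = 5, n_B = 5)
Step 2: Count runs R = 9.
Step 3: Under H0 (random ordering), E[R] = 2*n_A*n_B/(n_A+n_B) + 1 = 2*5*5/10 + 1 = 6.0000.
        Var[R] = 2*n_A*n_B*(2*n_A*n_B - n_A - n_B) / ((n_A+n_B)^2 * (n_A+n_B-1)) = 2000/900 = 2.2222.
        SD[R] = 1.4907.
Step 4: Continuity-corrected z = (R - 0.5 - E[R]) / SD[R] = (9 - 0.5 - 6.0000) / 1.4907 = 1.6771.
Step 5: Two-sided p-value via normal approximation = 2*(1 - Phi(|z|)) = 0.093533.
Step 6: alpha = 0.05. fail to reject H0.

R = 9, z = 1.6771, p = 0.093533, fail to reject H0.


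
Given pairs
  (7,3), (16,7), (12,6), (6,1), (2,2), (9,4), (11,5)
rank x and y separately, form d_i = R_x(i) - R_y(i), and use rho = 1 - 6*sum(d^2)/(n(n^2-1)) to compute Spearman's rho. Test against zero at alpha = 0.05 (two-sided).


Step 1: Rank x and y separately (midranks; no ties here).
rank(x): 7->3, 16->7, 12->6, 6->2, 2->1, 9->4, 11->5
rank(y): 3->3, 7->7, 6->6, 1->1, 2->2, 4->4, 5->5
Step 2: d_i = R_x(i) - R_y(i); compute d_i^2.
  (3-3)^2=0, (7-7)^2=0, (6-6)^2=0, (2-1)^2=1, (1-2)^2=1, (4-4)^2=0, (5-5)^2=0
sum(d^2) = 2.
Step 3: rho = 1 - 6*2 / (7*(7^2 - 1)) = 1 - 12/336 = 0.964286.
Step 4: Under H0, t = rho * sqrt((n-2)/(1-rho^2)) = 8.1408 ~ t(5).
Step 5: Two-sided p-value from the t-distribution with 5 df = 0.000454.
Step 6: alpha = 0.05. reject H0.

rho = 0.9643, p = 0.000454, reject H0 at alpha = 0.05.


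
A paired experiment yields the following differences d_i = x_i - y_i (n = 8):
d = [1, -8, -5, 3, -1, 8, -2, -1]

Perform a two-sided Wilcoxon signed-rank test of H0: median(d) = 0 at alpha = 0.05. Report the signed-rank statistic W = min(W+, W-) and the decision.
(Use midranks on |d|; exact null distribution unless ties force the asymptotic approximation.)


Step 1: Drop any zero differences (none here) and take |d_i|.
|d| = [1, 8, 5, 3, 1, 8, 2, 1]
Step 2: Midrank |d_i| (ties get averaged ranks).
ranks: |1|->2, |8|->7.5, |5|->6, |3|->5, |1|->2, |8|->7.5, |2|->4, |1|->2
Step 3: Attach original signs; sum ranks with positive sign and with negative sign.
W+ = 2 + 5 + 7.5 = 14.5
W- = 7.5 + 6 + 2 + 4 + 2 = 21.5
(Check: W+ + W- = 36 should equal n(n+1)/2 = 36.)
Step 4: Test statistic W = min(W+, W-) = 14.5.
Step 5: Ties in |d|, so use the tie-corrected normal approximation.
        E[W] = n(n+1)/4 = 8*9/4 = 18.
        Tie groups: |d|=1 (t=3), |d|=8 (t=2); sum(t^3 - t) = 30.
        Var[W] = n(n+1)(2n+1)/24 - sum(t^3-t)/48 = 1224/24 - 30/48 = 50.375.
        z = (W - E[W]) / sqrt(Var[W]) = (14.5 - 18) / 7.0975 = -0.4931.
        Two-sided p = 2*Phi(z) = 0.621921.
Step 6: alpha = 0.05. fail to reject H0.

W+ = 14.5, W- = 21.5, W = min = 14.5, p = 0.621921, fail to reject H0.


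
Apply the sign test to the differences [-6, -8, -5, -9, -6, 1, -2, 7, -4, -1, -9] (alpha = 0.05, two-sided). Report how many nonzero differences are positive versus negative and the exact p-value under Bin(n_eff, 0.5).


Step 1: Discard zero differences. Original n = 11; n_eff = number of nonzero differences = 11.
Nonzero differences (with sign): -6, -8, -5, -9, -6, +1, -2, +7, -4, -1, -9
Step 2: Count signs: positive = 2, negative = 9.
Step 3: Under H0: P(positive) = 0.5, so the number of positives S ~ Bin(11, 0.5).
Step 4: Two-sided exact p-value = sum of Bin(11,0.5) probabilities at or below the observed probability = 0.065430.
Step 5: alpha = 0.05. fail to reject H0.

n_eff = 11, pos = 2, neg = 9, p = 0.065430, fail to reject H0.


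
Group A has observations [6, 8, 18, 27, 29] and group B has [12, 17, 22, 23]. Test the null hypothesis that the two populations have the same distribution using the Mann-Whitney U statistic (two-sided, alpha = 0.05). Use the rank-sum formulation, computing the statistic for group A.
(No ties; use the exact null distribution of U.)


Step 1: Combine and sort all 9 observations; assign midranks.
sorted (value, group): (6,X), (8,X), (12,Y), (17,Y), (18,X), (22,Y), (23,Y), (27,X), (29,X)
ranks: 6->1, 8->2, 12->3, 17->4, 18->5, 22->6, 23->7, 27->8, 29->9
Step 2: Rank sum for X: R1 = 1 + 2 + 5 + 8 + 9 = 25.
Step 3: U_X = R1 - n1(n1+1)/2 = 25 - 5*6/2 = 25 - 15 = 10.
       U_Y = n1*n2 - U_X = 20 - 10 = 10.
Step 4: No ties, so the exact null distribution of U (based on enumerating the C(9,5) = 126 equally likely rank assignments) gives the two-sided p-value.
Step 5: p-value = 1.000000; compare to alpha = 0.05. fail to reject H0.

U_X = 10, p = 1.000000, fail to reject H0 at alpha = 0.05.


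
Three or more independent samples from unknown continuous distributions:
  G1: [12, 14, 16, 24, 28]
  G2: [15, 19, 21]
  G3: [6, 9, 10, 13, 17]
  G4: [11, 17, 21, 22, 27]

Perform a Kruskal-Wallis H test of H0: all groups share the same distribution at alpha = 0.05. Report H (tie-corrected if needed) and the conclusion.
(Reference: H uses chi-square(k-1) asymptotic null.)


Step 1: Combine all N = 18 observations and assign midranks.
sorted (value, group, rank): (6,G3,1), (9,G3,2), (10,G3,3), (11,G4,4), (12,G1,5), (13,G3,6), (14,G1,7), (15,G2,8), (16,G1,9), (17,G3,10.5), (17,G4,10.5), (19,G2,12), (21,G2,13.5), (21,G4,13.5), (22,G4,15), (24,G1,16), (27,G4,17), (28,G1,18)
Step 2: Sum ranks within each group.
R_1 = 55 (n_1 = 5)
R_2 = 33.5 (n_2 = 3)
R_3 = 22.5 (n_3 = 5)
R_4 = 60 (n_4 = 5)
Step 3: H = 12/(N(N+1)) * sum(R_i^2/n_i) - 3(N+1)
     = 12/(18*19) * (55^2/5 + 33.5^2/3 + 22.5^2/5 + 60^2/5) - 3*19
     = 0.035088 * 1800.33 - 57
     = 6.169591.
Step 4: Ties present; correction factor C = 1 - 12/(18^3 - 18) = 0.997936. Corrected H = 6.169591 / 0.997936 = 6.182351.
Step 5: Under H0, H ~ chi^2(3); p-value = 0.103068.
Step 6: alpha = 0.05. fail to reject H0.

H = 6.1824, df = 3, p = 0.103068, fail to reject H0.


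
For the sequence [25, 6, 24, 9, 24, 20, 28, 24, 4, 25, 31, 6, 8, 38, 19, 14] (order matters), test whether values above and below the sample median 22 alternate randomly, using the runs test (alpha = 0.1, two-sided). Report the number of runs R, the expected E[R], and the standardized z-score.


Step 1: Compute median = 22; label A = above, B = below.
Labels in order: ABABABAABAABBABB  (n_A = 8, n_B = 8)
Step 2: Count runs R = 12.
Step 3: Under H0 (random ordering), E[R] = 2*n_A*n_B/(n_A+n_B) + 1 = 2*8*8/16 + 1 = 9.0000.
        Var[R] = 2*n_A*n_B*(2*n_A*n_B - n_A - n_B) / ((n_A+n_B)^2 * (n_A+n_B-1)) = 14336/3840 = 3.7333.
        SD[R] = 1.9322.
Step 4: Continuity-corrected z = (R - 0.5 - E[R]) / SD[R] = (12 - 0.5 - 9.0000) / 1.9322 = 1.2939.
Step 5: Two-sided p-value via normal approximation = 2*(1 - Phi(|z|)) = 0.195709.
Step 6: alpha = 0.1. fail to reject H0.

R = 12, z = 1.2939, p = 0.195709, fail to reject H0.


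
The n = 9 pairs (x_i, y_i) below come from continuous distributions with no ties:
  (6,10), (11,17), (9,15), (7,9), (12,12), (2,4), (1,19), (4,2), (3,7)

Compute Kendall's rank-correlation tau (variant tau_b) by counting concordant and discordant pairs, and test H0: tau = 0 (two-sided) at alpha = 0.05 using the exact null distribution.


Step 1: Enumerate the 36 unordered pairs (i,j) with i<j and classify each by sign(x_j-x_i) * sign(y_j-y_i).
  (1,2):dx=+5,dy=+7->C; (1,3):dx=+3,dy=+5->C; (1,4):dx=+1,dy=-1->D; (1,5):dx=+6,dy=+2->C
  (1,6):dx=-4,dy=-6->C; (1,7):dx=-5,dy=+9->D; (1,8):dx=-2,dy=-8->C; (1,9):dx=-3,dy=-3->C
  (2,3):dx=-2,dy=-2->C; (2,4):dx=-4,dy=-8->C; (2,5):dx=+1,dy=-5->D; (2,6):dx=-9,dy=-13->C
  (2,7):dx=-10,dy=+2->D; (2,8):dx=-7,dy=-15->C; (2,9):dx=-8,dy=-10->C; (3,4):dx=-2,dy=-6->C
  (3,5):dx=+3,dy=-3->D; (3,6):dx=-7,dy=-11->C; (3,7):dx=-8,dy=+4->D; (3,8):dx=-5,dy=-13->C
  (3,9):dx=-6,dy=-8->C; (4,5):dx=+5,dy=+3->C; (4,6):dx=-5,dy=-5->C; (4,7):dx=-6,dy=+10->D
  (4,8):dx=-3,dy=-7->C; (4,9):dx=-4,dy=-2->C; (5,6):dx=-10,dy=-8->C; (5,7):dx=-11,dy=+7->D
  (5,8):dx=-8,dy=-10->C; (5,9):dx=-9,dy=-5->C; (6,7):dx=-1,dy=+15->D; (6,8):dx=+2,dy=-2->D
  (6,9):dx=+1,dy=+3->C; (7,8):dx=+3,dy=-17->D; (7,9):dx=+2,dy=-12->D; (8,9):dx=-1,dy=+5->D
Step 2: C = 23, D = 13, total pairs = 36.
Step 3: tau = (C - D)/(n(n-1)/2) = (23 - 13)/36 = 0.277778.
Step 4: Exact two-sided p-value (enumerate n! = 362880 permutations of y under H0): p = 0.358488.
Step 5: alpha = 0.05. fail to reject H0.

tau_b = 0.2778 (C=23, D=13), p = 0.358488, fail to reject H0.


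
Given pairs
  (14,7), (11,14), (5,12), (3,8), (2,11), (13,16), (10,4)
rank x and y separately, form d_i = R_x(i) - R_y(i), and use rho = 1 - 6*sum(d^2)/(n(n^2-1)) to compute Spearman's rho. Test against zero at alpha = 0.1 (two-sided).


Step 1: Rank x and y separately (midranks; no ties here).
rank(x): 14->7, 11->5, 5->3, 3->2, 2->1, 13->6, 10->4
rank(y): 7->2, 14->6, 12->5, 8->3, 11->4, 16->7, 4->1
Step 2: d_i = R_x(i) - R_y(i); compute d_i^2.
  (7-2)^2=25, (5-6)^2=1, (3-5)^2=4, (2-3)^2=1, (1-4)^2=9, (6-7)^2=1, (4-1)^2=9
sum(d^2) = 50.
Step 3: rho = 1 - 6*50 / (7*(7^2 - 1)) = 1 - 300/336 = 0.107143.
Step 4: Under H0, t = rho * sqrt((n-2)/(1-rho^2)) = 0.2410 ~ t(5).
Step 5: Two-sided p-value from the t-distribution with 5 df = 0.819151.
Step 6: alpha = 0.1. fail to reject H0.

rho = 0.1071, p = 0.819151, fail to reject H0 at alpha = 0.1.


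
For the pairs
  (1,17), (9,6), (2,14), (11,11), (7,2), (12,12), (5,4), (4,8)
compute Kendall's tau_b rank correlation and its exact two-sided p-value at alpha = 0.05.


Step 1: Enumerate the 28 unordered pairs (i,j) with i<j and classify each by sign(x_j-x_i) * sign(y_j-y_i).
  (1,2):dx=+8,dy=-11->D; (1,3):dx=+1,dy=-3->D; (1,4):dx=+10,dy=-6->D; (1,5):dx=+6,dy=-15->D
  (1,6):dx=+11,dy=-5->D; (1,7):dx=+4,dy=-13->D; (1,8):dx=+3,dy=-9->D; (2,3):dx=-7,dy=+8->D
  (2,4):dx=+2,dy=+5->C; (2,5):dx=-2,dy=-4->C; (2,6):dx=+3,dy=+6->C; (2,7):dx=-4,dy=-2->C
  (2,8):dx=-5,dy=+2->D; (3,4):dx=+9,dy=-3->D; (3,5):dx=+5,dy=-12->D; (3,6):dx=+10,dy=-2->D
  (3,7):dx=+3,dy=-10->D; (3,8):dx=+2,dy=-6->D; (4,5):dx=-4,dy=-9->C; (4,6):dx=+1,dy=+1->C
  (4,7):dx=-6,dy=-7->C; (4,8):dx=-7,dy=-3->C; (5,6):dx=+5,dy=+10->C; (5,7):dx=-2,dy=+2->D
  (5,8):dx=-3,dy=+6->D; (6,7):dx=-7,dy=-8->C; (6,8):dx=-8,dy=-4->C; (7,8):dx=-1,dy=+4->D
Step 2: C = 11, D = 17, total pairs = 28.
Step 3: tau = (C - D)/(n(n-1)/2) = (11 - 17)/28 = -0.214286.
Step 4: Exact two-sided p-value (enumerate n! = 40320 permutations of y under H0): p = 0.548413.
Step 5: alpha = 0.05. fail to reject H0.

tau_b = -0.2143 (C=11, D=17), p = 0.548413, fail to reject H0.


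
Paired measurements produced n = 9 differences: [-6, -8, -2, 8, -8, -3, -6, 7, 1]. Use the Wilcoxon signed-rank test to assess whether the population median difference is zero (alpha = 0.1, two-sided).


Step 1: Drop any zero differences (none here) and take |d_i|.
|d| = [6, 8, 2, 8, 8, 3, 6, 7, 1]
Step 2: Midrank |d_i| (ties get averaged ranks).
ranks: |6|->4.5, |8|->8, |2|->2, |8|->8, |8|->8, |3|->3, |6|->4.5, |7|->6, |1|->1
Step 3: Attach original signs; sum ranks with positive sign and with negative sign.
W+ = 8 + 6 + 1 = 15
W- = 4.5 + 8 + 2 + 8 + 3 + 4.5 = 30
(Check: W+ + W- = 45 should equal n(n+1)/2 = 45.)
Step 4: Test statistic W = min(W+, W-) = 15.
Step 5: Ties in |d|, so use the tie-corrected normal approximation.
        E[W] = n(n+1)/4 = 9*10/4 = 22.5.
        Tie groups: |d|=6 (t=2), |d|=8 (t=3); sum(t^3 - t) = 30.
        Var[W] = n(n+1)(2n+1)/24 - sum(t^3-t)/48 = 1710/24 - 30/48 = 70.625.
        z = (W - E[W]) / sqrt(Var[W]) = (15 - 22.5) / 8.4039 = -0.8924.
        Two-sided p = 2*Phi(z) = 0.372154.
Step 6: alpha = 0.1. fail to reject H0.

W+ = 15, W- = 30, W = min = 15, p = 0.372154, fail to reject H0.


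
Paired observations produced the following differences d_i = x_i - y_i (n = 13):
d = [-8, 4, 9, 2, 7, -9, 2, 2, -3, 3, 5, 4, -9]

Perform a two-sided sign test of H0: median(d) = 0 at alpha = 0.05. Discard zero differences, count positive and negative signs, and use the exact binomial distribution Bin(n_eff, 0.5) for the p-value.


Step 1: Discard zero differences. Original n = 13; n_eff = number of nonzero differences = 13.
Nonzero differences (with sign): -8, +4, +9, +2, +7, -9, +2, +2, -3, +3, +5, +4, -9
Step 2: Count signs: positive = 9, negative = 4.
Step 3: Under H0: P(positive) = 0.5, so the number of positives S ~ Bin(13, 0.5).
Step 4: Two-sided exact p-value = sum of Bin(13,0.5) probabilities at or below the observed probability = 0.266846.
Step 5: alpha = 0.05. fail to reject H0.

n_eff = 13, pos = 9, neg = 4, p = 0.266846, fail to reject H0.


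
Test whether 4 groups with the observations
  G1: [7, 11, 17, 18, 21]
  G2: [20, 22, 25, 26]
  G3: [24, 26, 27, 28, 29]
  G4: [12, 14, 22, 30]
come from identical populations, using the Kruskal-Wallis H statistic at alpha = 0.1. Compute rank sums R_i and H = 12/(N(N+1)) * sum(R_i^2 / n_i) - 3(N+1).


Step 1: Combine all N = 18 observations and assign midranks.
sorted (value, group, rank): (7,G1,1), (11,G1,2), (12,G4,3), (14,G4,4), (17,G1,5), (18,G1,6), (20,G2,7), (21,G1,8), (22,G2,9.5), (22,G4,9.5), (24,G3,11), (25,G2,12), (26,G2,13.5), (26,G3,13.5), (27,G3,15), (28,G3,16), (29,G3,17), (30,G4,18)
Step 2: Sum ranks within each group.
R_1 = 22 (n_1 = 5)
R_2 = 42 (n_2 = 4)
R_3 = 72.5 (n_3 = 5)
R_4 = 34.5 (n_4 = 4)
Step 3: H = 12/(N(N+1)) * sum(R_i^2/n_i) - 3(N+1)
     = 12/(18*19) * (22^2/5 + 42^2/4 + 72.5^2/5 + 34.5^2/4) - 3*19
     = 0.035088 * 1886.61 - 57
     = 9.196930.
Step 4: Ties present; correction factor C = 1 - 12/(18^3 - 18) = 0.997936. Corrected H = 9.196930 / 0.997936 = 9.215951.
Step 5: Under H0, H ~ chi^2(3); p-value = 0.026553.
Step 6: alpha = 0.1. reject H0.

H = 9.2160, df = 3, p = 0.026553, reject H0.


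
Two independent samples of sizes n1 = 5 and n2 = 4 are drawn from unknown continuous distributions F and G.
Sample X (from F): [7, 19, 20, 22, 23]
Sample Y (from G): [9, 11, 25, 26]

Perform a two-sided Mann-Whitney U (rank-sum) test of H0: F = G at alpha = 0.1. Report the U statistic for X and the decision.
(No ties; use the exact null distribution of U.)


Step 1: Combine and sort all 9 observations; assign midranks.
sorted (value, group): (7,X), (9,Y), (11,Y), (19,X), (20,X), (22,X), (23,X), (25,Y), (26,Y)
ranks: 7->1, 9->2, 11->3, 19->4, 20->5, 22->6, 23->7, 25->8, 26->9
Step 2: Rank sum for X: R1 = 1 + 4 + 5 + 6 + 7 = 23.
Step 3: U_X = R1 - n1(n1+1)/2 = 23 - 5*6/2 = 23 - 15 = 8.
       U_Y = n1*n2 - U_X = 20 - 8 = 12.
Step 4: No ties, so the exact null distribution of U (based on enumerating the C(9,5) = 126 equally likely rank assignments) gives the two-sided p-value.
Step 5: p-value = 0.730159; compare to alpha = 0.1. fail to reject H0.

U_X = 8, p = 0.730159, fail to reject H0 at alpha = 0.1.


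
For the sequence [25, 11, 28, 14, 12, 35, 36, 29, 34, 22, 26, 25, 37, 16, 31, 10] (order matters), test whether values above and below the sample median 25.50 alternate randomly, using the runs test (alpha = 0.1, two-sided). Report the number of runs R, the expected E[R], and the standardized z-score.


Step 1: Compute median = 25.50; label A = above, B = below.
Labels in order: BBABBAAAABABABAB  (n_A = 8, n_B = 8)
Step 2: Count runs R = 11.
Step 3: Under H0 (random ordering), E[R] = 2*n_A*n_B/(n_A+n_B) + 1 = 2*8*8/16 + 1 = 9.0000.
        Var[R] = 2*n_A*n_B*(2*n_A*n_B - n_A - n_B) / ((n_A+n_B)^2 * (n_A+n_B-1)) = 14336/3840 = 3.7333.
        SD[R] = 1.9322.
Step 4: Continuity-corrected z = (R - 0.5 - E[R]) / SD[R] = (11 - 0.5 - 9.0000) / 1.9322 = 0.7763.
Step 5: Two-sided p-value via normal approximation = 2*(1 - Phi(|z|)) = 0.437558.
Step 6: alpha = 0.1. fail to reject H0.

R = 11, z = 0.7763, p = 0.437558, fail to reject H0.


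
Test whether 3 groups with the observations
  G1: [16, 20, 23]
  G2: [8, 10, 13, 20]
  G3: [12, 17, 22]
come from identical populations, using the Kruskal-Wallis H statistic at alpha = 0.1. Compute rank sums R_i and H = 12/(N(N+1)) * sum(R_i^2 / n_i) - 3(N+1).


Step 1: Combine all N = 10 observations and assign midranks.
sorted (value, group, rank): (8,G2,1), (10,G2,2), (12,G3,3), (13,G2,4), (16,G1,5), (17,G3,6), (20,G1,7.5), (20,G2,7.5), (22,G3,9), (23,G1,10)
Step 2: Sum ranks within each group.
R_1 = 22.5 (n_1 = 3)
R_2 = 14.5 (n_2 = 4)
R_3 = 18 (n_3 = 3)
Step 3: H = 12/(N(N+1)) * sum(R_i^2/n_i) - 3(N+1)
     = 12/(10*11) * (22.5^2/3 + 14.5^2/4 + 18^2/3) - 3*11
     = 0.109091 * 329.312 - 33
     = 2.925000.
Step 4: Ties present; correction factor C = 1 - 6/(10^3 - 10) = 0.993939. Corrected H = 2.925000 / 0.993939 = 2.942835.
Step 5: Under H0, H ~ chi^2(2); p-value = 0.229600.
Step 6: alpha = 0.1. fail to reject H0.

H = 2.9428, df = 2, p = 0.229600, fail to reject H0.


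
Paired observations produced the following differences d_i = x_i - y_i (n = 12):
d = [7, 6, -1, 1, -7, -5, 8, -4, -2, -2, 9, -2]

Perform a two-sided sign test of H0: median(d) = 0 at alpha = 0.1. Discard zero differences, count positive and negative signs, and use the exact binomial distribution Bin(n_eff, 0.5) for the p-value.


Step 1: Discard zero differences. Original n = 12; n_eff = number of nonzero differences = 12.
Nonzero differences (with sign): +7, +6, -1, +1, -7, -5, +8, -4, -2, -2, +9, -2
Step 2: Count signs: positive = 5, negative = 7.
Step 3: Under H0: P(positive) = 0.5, so the number of positives S ~ Bin(12, 0.5).
Step 4: Two-sided exact p-value = sum of Bin(12,0.5) probabilities at or below the observed probability = 0.774414.
Step 5: alpha = 0.1. fail to reject H0.

n_eff = 12, pos = 5, neg = 7, p = 0.774414, fail to reject H0.


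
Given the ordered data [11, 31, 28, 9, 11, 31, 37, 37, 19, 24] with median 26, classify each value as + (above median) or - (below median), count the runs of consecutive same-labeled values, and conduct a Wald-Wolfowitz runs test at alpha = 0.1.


Step 1: Compute median = 26; label A = above, B = below.
Labels in order: BAABBAAABB  (n_A = 5, n_B = 5)
Step 2: Count runs R = 5.
Step 3: Under H0 (random ordering), E[R] = 2*n_A*n_B/(n_A+n_B) + 1 = 2*5*5/10 + 1 = 6.0000.
        Var[R] = 2*n_A*n_B*(2*n_A*n_B - n_A - n_B) / ((n_A+n_B)^2 * (n_A+n_B-1)) = 2000/900 = 2.2222.
        SD[R] = 1.4907.
Step 4: Continuity-corrected z = (R + 0.5 - E[R]) / SD[R] = (5 + 0.5 - 6.0000) / 1.4907 = -0.3354.
Step 5: Two-sided p-value via normal approximation = 2*(1 - Phi(|z|)) = 0.737316.
Step 6: alpha = 0.1. fail to reject H0.

R = 5, z = -0.3354, p = 0.737316, fail to reject H0.


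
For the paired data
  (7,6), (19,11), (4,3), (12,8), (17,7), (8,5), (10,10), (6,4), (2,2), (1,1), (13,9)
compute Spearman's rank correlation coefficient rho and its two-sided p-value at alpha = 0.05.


Step 1: Rank x and y separately (midranks; no ties here).
rank(x): 7->5, 19->11, 4->3, 12->8, 17->10, 8->6, 10->7, 6->4, 2->2, 1->1, 13->9
rank(y): 6->6, 11->11, 3->3, 8->8, 7->7, 5->5, 10->10, 4->4, 2->2, 1->1, 9->9
Step 2: d_i = R_x(i) - R_y(i); compute d_i^2.
  (5-6)^2=1, (11-11)^2=0, (3-3)^2=0, (8-8)^2=0, (10-7)^2=9, (6-5)^2=1, (7-10)^2=9, (4-4)^2=0, (2-2)^2=0, (1-1)^2=0, (9-9)^2=0
sum(d^2) = 20.
Step 3: rho = 1 - 6*20 / (11*(11^2 - 1)) = 1 - 120/1320 = 0.909091.
Step 4: Under H0, t = rho * sqrt((n-2)/(1-rho^2)) = 6.5465 ~ t(9).
Step 5: Two-sided p-value from the t-distribution with 9 df = 0.000106.
Step 6: alpha = 0.05. reject H0.

rho = 0.9091, p = 0.000106, reject H0 at alpha = 0.05.


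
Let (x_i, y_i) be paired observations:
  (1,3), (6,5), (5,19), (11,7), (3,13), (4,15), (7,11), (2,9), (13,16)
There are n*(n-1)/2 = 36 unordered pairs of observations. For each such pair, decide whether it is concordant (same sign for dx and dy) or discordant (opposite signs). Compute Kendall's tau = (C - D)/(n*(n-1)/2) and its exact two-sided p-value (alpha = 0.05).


Step 1: Enumerate the 36 unordered pairs (i,j) with i<j and classify each by sign(x_j-x_i) * sign(y_j-y_i).
  (1,2):dx=+5,dy=+2->C; (1,3):dx=+4,dy=+16->C; (1,4):dx=+10,dy=+4->C; (1,5):dx=+2,dy=+10->C
  (1,6):dx=+3,dy=+12->C; (1,7):dx=+6,dy=+8->C; (1,8):dx=+1,dy=+6->C; (1,9):dx=+12,dy=+13->C
  (2,3):dx=-1,dy=+14->D; (2,4):dx=+5,dy=+2->C; (2,5):dx=-3,dy=+8->D; (2,6):dx=-2,dy=+10->D
  (2,7):dx=+1,dy=+6->C; (2,8):dx=-4,dy=+4->D; (2,9):dx=+7,dy=+11->C; (3,4):dx=+6,dy=-12->D
  (3,5):dx=-2,dy=-6->C; (3,6):dx=-1,dy=-4->C; (3,7):dx=+2,dy=-8->D; (3,8):dx=-3,dy=-10->C
  (3,9):dx=+8,dy=-3->D; (4,5):dx=-8,dy=+6->D; (4,6):dx=-7,dy=+8->D; (4,7):dx=-4,dy=+4->D
  (4,8):dx=-9,dy=+2->D; (4,9):dx=+2,dy=+9->C; (5,6):dx=+1,dy=+2->C; (5,7):dx=+4,dy=-2->D
  (5,8):dx=-1,dy=-4->C; (5,9):dx=+10,dy=+3->C; (6,7):dx=+3,dy=-4->D; (6,8):dx=-2,dy=-6->C
  (6,9):dx=+9,dy=+1->C; (7,8):dx=-5,dy=-2->C; (7,9):dx=+6,dy=+5->C; (8,9):dx=+11,dy=+7->C
Step 2: C = 23, D = 13, total pairs = 36.
Step 3: tau = (C - D)/(n(n-1)/2) = (23 - 13)/36 = 0.277778.
Step 4: Exact two-sided p-value (enumerate n! = 362880 permutations of y under H0): p = 0.358488.
Step 5: alpha = 0.05. fail to reject H0.

tau_b = 0.2778 (C=23, D=13), p = 0.358488, fail to reject H0.


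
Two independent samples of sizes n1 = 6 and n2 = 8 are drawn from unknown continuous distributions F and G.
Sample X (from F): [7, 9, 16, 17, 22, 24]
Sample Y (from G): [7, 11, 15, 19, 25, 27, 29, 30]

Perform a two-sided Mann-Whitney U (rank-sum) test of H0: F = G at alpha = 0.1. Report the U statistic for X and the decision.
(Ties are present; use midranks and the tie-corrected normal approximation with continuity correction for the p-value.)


Step 1: Combine and sort all 14 observations; assign midranks.
sorted (value, group): (7,X), (7,Y), (9,X), (11,Y), (15,Y), (16,X), (17,X), (19,Y), (22,X), (24,X), (25,Y), (27,Y), (29,Y), (30,Y)
ranks: 7->1.5, 7->1.5, 9->3, 11->4, 15->5, 16->6, 17->7, 19->8, 22->9, 24->10, 25->11, 27->12, 29->13, 30->14
Step 2: Rank sum for X: R1 = 1.5 + 3 + 6 + 7 + 9 + 10 = 36.5.
Step 3: U_X = R1 - n1(n1+1)/2 = 36.5 - 6*7/2 = 36.5 - 21 = 15.5.
       U_Y = n1*n2 - U_X = 48 - 15.5 = 32.5.
Step 4: Ties are present, so use the tie-corrected normal approximation (with continuity correction) for the p-value.
Step 5: p-value = 0.301168; compare to alpha = 0.1. fail to reject H0.

U_X = 15.5, p = 0.301168, fail to reject H0 at alpha = 0.1.


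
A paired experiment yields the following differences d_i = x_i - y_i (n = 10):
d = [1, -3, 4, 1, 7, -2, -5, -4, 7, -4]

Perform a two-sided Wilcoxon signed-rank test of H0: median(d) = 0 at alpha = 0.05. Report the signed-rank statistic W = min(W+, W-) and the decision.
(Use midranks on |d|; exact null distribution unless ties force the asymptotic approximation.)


Step 1: Drop any zero differences (none here) and take |d_i|.
|d| = [1, 3, 4, 1, 7, 2, 5, 4, 7, 4]
Step 2: Midrank |d_i| (ties get averaged ranks).
ranks: |1|->1.5, |3|->4, |4|->6, |1|->1.5, |7|->9.5, |2|->3, |5|->8, |4|->6, |7|->9.5, |4|->6
Step 3: Attach original signs; sum ranks with positive sign and with negative sign.
W+ = 1.5 + 6 + 1.5 + 9.5 + 9.5 = 28
W- = 4 + 3 + 8 + 6 + 6 = 27
(Check: W+ + W- = 55 should equal n(n+1)/2 = 55.)
Step 4: Test statistic W = min(W+, W-) = 27.
Step 5: Ties in |d|, so use the tie-corrected normal approximation.
        E[W] = n(n+1)/4 = 10*11/4 = 27.5.
        Tie groups: |d|=1 (t=2), |d|=4 (t=3), |d|=7 (t=2); sum(t^3 - t) = 36.
        Var[W] = n(n+1)(2n+1)/24 - sum(t^3-t)/48 = 2310/24 - 36/48 = 95.5.
        z = (W - E[W]) / sqrt(Var[W]) = (27 - 27.5) / 9.7724 = -0.0512.
        Two-sided p = 2*Phi(z) = 0.959194.
Step 6: alpha = 0.05. fail to reject H0.

W+ = 28, W- = 27, W = min = 27, p = 0.959194, fail to reject H0.


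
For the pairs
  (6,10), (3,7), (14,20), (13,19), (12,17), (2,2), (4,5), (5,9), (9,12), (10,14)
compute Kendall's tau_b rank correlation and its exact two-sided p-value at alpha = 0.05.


Step 1: Enumerate the 45 unordered pairs (i,j) with i<j and classify each by sign(x_j-x_i) * sign(y_j-y_i).
  (1,2):dx=-3,dy=-3->C; (1,3):dx=+8,dy=+10->C; (1,4):dx=+7,dy=+9->C; (1,5):dx=+6,dy=+7->C
  (1,6):dx=-4,dy=-8->C; (1,7):dx=-2,dy=-5->C; (1,8):dx=-1,dy=-1->C; (1,9):dx=+3,dy=+2->C
  (1,10):dx=+4,dy=+4->C; (2,3):dx=+11,dy=+13->C; (2,4):dx=+10,dy=+12->C; (2,5):dx=+9,dy=+10->C
  (2,6):dx=-1,dy=-5->C; (2,7):dx=+1,dy=-2->D; (2,8):dx=+2,dy=+2->C; (2,9):dx=+6,dy=+5->C
  (2,10):dx=+7,dy=+7->C; (3,4):dx=-1,dy=-1->C; (3,5):dx=-2,dy=-3->C; (3,6):dx=-12,dy=-18->C
  (3,7):dx=-10,dy=-15->C; (3,8):dx=-9,dy=-11->C; (3,9):dx=-5,dy=-8->C; (3,10):dx=-4,dy=-6->C
  (4,5):dx=-1,dy=-2->C; (4,6):dx=-11,dy=-17->C; (4,7):dx=-9,dy=-14->C; (4,8):dx=-8,dy=-10->C
  (4,9):dx=-4,dy=-7->C; (4,10):dx=-3,dy=-5->C; (5,6):dx=-10,dy=-15->C; (5,7):dx=-8,dy=-12->C
  (5,8):dx=-7,dy=-8->C; (5,9):dx=-3,dy=-5->C; (5,10):dx=-2,dy=-3->C; (6,7):dx=+2,dy=+3->C
  (6,8):dx=+3,dy=+7->C; (6,9):dx=+7,dy=+10->C; (6,10):dx=+8,dy=+12->C; (7,8):dx=+1,dy=+4->C
  (7,9):dx=+5,dy=+7->C; (7,10):dx=+6,dy=+9->C; (8,9):dx=+4,dy=+3->C; (8,10):dx=+5,dy=+5->C
  (9,10):dx=+1,dy=+2->C
Step 2: C = 44, D = 1, total pairs = 45.
Step 3: tau = (C - D)/(n(n-1)/2) = (44 - 1)/45 = 0.955556.
Step 4: Exact two-sided p-value (enumerate n! = 3628800 permutations of y under H0): p = 0.000006.
Step 5: alpha = 0.05. reject H0.

tau_b = 0.9556 (C=44, D=1), p = 0.000006, reject H0.


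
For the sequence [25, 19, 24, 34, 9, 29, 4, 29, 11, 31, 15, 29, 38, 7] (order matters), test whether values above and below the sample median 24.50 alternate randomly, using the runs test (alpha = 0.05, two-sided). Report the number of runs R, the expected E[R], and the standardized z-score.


Step 1: Compute median = 24.50; label A = above, B = below.
Labels in order: ABBABABABABAAB  (n_A = 7, n_B = 7)
Step 2: Count runs R = 12.
Step 3: Under H0 (random ordering), E[R] = 2*n_A*n_B/(n_A+n_B) + 1 = 2*7*7/14 + 1 = 8.0000.
        Var[R] = 2*n_A*n_B*(2*n_A*n_B - n_A - n_B) / ((n_A+n_B)^2 * (n_A+n_B-1)) = 8232/2548 = 3.2308.
        SD[R] = 1.7974.
Step 4: Continuity-corrected z = (R - 0.5 - E[R]) / SD[R] = (12 - 0.5 - 8.0000) / 1.7974 = 1.9472.
Step 5: Two-sided p-value via normal approximation = 2*(1 - Phi(|z|)) = 0.051508.
Step 6: alpha = 0.05. fail to reject H0.

R = 12, z = 1.9472, p = 0.051508, fail to reject H0.


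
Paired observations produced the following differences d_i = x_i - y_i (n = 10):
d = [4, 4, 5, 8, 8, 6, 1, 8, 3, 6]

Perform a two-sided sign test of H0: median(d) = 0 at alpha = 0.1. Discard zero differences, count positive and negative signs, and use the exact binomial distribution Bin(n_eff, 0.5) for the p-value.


Step 1: Discard zero differences. Original n = 10; n_eff = number of nonzero differences = 10.
Nonzero differences (with sign): +4, +4, +5, +8, +8, +6, +1, +8, +3, +6
Step 2: Count signs: positive = 10, negative = 0.
Step 3: Under H0: P(positive) = 0.5, so the number of positives S ~ Bin(10, 0.5).
Step 4: Two-sided exact p-value = sum of Bin(10,0.5) probabilities at or below the observed probability = 0.001953.
Step 5: alpha = 0.1. reject H0.

n_eff = 10, pos = 10, neg = 0, p = 0.001953, reject H0.
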